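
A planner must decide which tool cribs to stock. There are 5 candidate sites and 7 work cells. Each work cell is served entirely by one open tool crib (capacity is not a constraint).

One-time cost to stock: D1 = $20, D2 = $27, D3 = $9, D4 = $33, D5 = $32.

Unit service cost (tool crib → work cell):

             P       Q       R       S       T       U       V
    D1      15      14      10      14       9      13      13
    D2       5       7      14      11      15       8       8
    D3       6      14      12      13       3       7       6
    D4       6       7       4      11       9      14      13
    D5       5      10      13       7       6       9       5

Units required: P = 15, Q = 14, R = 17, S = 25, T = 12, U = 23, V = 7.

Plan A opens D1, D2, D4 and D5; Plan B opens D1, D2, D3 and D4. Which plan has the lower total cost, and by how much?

Plan A is cheaper by 25.

Plan A: {D1, D2, D4, D5}: P→D2 5·15=75, Q→D2 7·14=98, R→D4 4·17=68, S→D5 7·25=175, T→D5 6·12=72, U→D2 8·23=184, V→D5 5·7=35. Service 707; fixed 112; total 819.
Plan B: {D1, D2, D3, D4}: P→D2 5·15=75, Q→D2 7·14=98, R→D4 4·17=68, S→D2 11·25=275, T→D3 3·12=36, U→D3 7·23=161, V→D3 6·7=42. Service 755; fixed 89; total 844.
Difference: |819 − 844| = 25.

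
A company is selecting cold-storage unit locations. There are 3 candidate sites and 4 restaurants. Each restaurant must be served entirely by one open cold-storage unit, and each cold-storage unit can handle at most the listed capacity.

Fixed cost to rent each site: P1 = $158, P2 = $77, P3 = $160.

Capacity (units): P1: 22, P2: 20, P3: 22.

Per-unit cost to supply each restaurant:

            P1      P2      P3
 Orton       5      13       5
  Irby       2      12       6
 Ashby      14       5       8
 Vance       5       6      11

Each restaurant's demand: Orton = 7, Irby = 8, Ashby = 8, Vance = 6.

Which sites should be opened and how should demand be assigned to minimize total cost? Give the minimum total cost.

Minimum total cost: 356

Open {P1, P2}: Orton→P1 5·7=35, Irby→P1 2·8=16, Ashby→P2 5·8=40, Vance→P1 5·6=30.
Loads: P1 carries 21/22, P2 carries 8/20. Service 121; fixed 235; total 356.
Next best feasible plan costs 362.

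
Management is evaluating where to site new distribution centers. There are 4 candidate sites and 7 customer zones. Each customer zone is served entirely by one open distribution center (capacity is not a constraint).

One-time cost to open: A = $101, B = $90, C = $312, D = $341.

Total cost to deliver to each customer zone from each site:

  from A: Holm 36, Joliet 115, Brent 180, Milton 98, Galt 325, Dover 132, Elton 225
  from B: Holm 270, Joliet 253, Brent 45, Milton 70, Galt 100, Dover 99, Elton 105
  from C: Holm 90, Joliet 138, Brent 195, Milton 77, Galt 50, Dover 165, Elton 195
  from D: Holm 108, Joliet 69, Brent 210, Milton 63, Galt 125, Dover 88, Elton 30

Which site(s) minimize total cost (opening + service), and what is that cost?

Open A and B; minimum total cost 761.

For any fixed open set, each customer zone goes to its cheapest open site; total = fixed + service.
{A, B}: Holm→A 36, Joliet→A 115, Brent→B 45, Milton→B 70, Galt→B 100, Dover→B 99, Elton→B 105. Service 570; fixed 191; total 761.
{B, D}: Holm→D 108, Joliet→D 69, Brent→B 45, Milton→D 63, Galt→B 100, Dover→D 88, Elton→D 30. Service 503; fixed 431; total 934.
{A, B, D}: Holm→A 36, Joliet→D 69, Brent→B 45, Milton→D 63, Galt→B 100, Dover→D 88, Elton→D 30. Service 431; fixed 532; total 963.
{A, B, C, D}: service 381 + fixed 844 = 1225
No other subset beats 761.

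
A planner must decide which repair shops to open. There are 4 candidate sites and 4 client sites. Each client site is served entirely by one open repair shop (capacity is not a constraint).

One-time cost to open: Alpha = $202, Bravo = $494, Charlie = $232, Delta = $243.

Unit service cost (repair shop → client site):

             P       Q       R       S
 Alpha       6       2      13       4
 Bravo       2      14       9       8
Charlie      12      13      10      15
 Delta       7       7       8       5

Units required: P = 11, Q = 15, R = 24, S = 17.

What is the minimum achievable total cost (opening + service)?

For any fixed open set, each client site goes to its cheapest open site; total = fixed + service.
{Alpha}: P→Alpha 6·11=66, Q→Alpha 2·15=30, R→Alpha 13·24=312, S→Alpha 4·17=68. Service 476; fixed 202; total 678.
{Delta}: service 459 + fixed 243 = 702
{Alpha, Delta}: P→Alpha 6·11=66, Q→Alpha 2·15=30, R→Delta 8·24=192, S→Alpha 4·17=68. Service 356; fixed 445; total 801.
{Alpha, Bravo, Charlie, Delta}: P→Bravo 2·11=22, Q→Alpha 2·15=30, R→Delta 8·24=192, S→Alpha 4·17=68. Service 312; fixed 1171; total 1483.
No other subset beats 678.

Minimum total cost: 678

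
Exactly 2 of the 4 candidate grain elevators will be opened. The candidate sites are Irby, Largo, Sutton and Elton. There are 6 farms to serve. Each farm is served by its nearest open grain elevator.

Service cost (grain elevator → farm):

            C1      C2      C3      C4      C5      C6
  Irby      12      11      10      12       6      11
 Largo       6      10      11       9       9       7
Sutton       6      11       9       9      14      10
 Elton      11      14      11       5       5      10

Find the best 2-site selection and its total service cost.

Choose Largo and Elton; total service cost 44.

With exactly 2 open, each farm uses its cheapest among the chosen.
{Largo, Elton}: C1→Largo 6, C2→Largo 10, C3→Largo 11, C4→Elton 5, C5→Elton 5, C6→Largo 7. Service cost 44.
{Sutton, Elton}: service cost 46
{Irby, Largo}: service cost 48
Among all 6 size-2 choices, {Largo, Elton} is lowest.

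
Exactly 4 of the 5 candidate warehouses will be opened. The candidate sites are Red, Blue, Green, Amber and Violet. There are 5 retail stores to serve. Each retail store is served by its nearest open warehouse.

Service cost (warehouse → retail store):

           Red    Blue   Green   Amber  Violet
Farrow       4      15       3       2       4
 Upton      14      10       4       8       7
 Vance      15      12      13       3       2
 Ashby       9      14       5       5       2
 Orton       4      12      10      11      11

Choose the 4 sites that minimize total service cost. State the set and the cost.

With exactly 4 open, each retail store uses its cheapest among the chosen.
{Red, Green, Amber, Violet}: Farrow→Amber 2, Upton→Green 4, Vance→Violet 2, Ashby→Violet 2, Orton→Red 4. Service cost 14.
{Red, Blue, Green, Violet}: service cost 15
{Red, Blue, Amber, Violet}: service cost 17
Among all 5 size-4 choices, {Red, Green, Amber, Violet} is lowest.

Choose Red, Green, Amber and Violet; total service cost 14.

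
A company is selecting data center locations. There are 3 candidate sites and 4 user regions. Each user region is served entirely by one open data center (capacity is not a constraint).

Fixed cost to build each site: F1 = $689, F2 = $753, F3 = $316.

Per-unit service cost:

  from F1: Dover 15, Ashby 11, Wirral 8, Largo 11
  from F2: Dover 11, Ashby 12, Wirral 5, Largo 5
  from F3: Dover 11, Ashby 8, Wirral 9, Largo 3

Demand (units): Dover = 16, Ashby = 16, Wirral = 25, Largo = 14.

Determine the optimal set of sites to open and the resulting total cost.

Open F3 only; minimum total cost 887.

For any fixed open set, each user region goes to its cheapest open site; total = fixed + service.
{F3}: Dover→F3 11·16=176, Ashby→F3 8·16=128, Wirral→F3 9·25=225, Largo→F3 3·14=42. Service 571; fixed 316; total 887.
{F2}: Dover→F2 11·16=176, Ashby→F2 12·16=192, Wirral→F2 5·25=125, Largo→F2 5·14=70. Service 563; fixed 753; total 1316.
{F1}: Dover→F1 15·16=240, Ashby→F1 11·16=176, Wirral→F1 8·25=200, Largo→F1 11·14=154. Service 770; fixed 689; total 1459.
{F1, F2, F3}: service 471 + fixed 1758 = 2229
No other subset beats 887.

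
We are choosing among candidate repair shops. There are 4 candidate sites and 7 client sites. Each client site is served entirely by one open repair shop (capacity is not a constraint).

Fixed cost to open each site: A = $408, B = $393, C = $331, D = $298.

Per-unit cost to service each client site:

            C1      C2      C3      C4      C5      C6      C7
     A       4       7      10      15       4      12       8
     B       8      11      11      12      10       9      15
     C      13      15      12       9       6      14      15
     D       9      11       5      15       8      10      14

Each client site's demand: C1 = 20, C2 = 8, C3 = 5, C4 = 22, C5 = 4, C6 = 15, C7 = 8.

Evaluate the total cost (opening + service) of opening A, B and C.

Total cost: 1731

Each client site is assigned to its cheapest site among the open ones.
{A, B, C}: C1→A 4·20=80, C2→A 7·8=56, C3→A 10·5=50, C4→C 9·22=198, C5→A 4·4=16, C6→B 9·15=135, C7→A 8·8=64. Service 599; fixed 1132; total 1731.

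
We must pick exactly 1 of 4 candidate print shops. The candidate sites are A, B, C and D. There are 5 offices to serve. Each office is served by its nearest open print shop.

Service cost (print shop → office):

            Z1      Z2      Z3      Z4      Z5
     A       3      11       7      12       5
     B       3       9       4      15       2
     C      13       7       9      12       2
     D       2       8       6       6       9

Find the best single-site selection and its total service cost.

Choose D only; total service cost 31.

With exactly 1 open, each office uses its cheapest among the chosen.
{D}: Z1→D 2, Z2→D 8, Z3→D 6, Z4→D 6, Z5→D 9. Service cost 31.
{B}: service cost 33
{A}: service cost 38
Among all 4 size-1 choices, {D} is lowest.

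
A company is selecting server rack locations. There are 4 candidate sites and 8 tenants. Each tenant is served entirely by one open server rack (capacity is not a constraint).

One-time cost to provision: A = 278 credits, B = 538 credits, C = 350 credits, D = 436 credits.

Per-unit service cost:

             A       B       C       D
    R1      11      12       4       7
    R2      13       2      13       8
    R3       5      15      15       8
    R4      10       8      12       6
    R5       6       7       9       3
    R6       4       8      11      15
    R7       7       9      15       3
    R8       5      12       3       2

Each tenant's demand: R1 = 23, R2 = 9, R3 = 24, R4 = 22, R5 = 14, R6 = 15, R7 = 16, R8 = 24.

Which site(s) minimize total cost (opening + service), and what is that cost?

Open D only; minimum total cost 1356.

For any fixed open set, each tenant goes to its cheapest open site; total = fixed + service.
{D}: R1→D 7·23=161, R2→D 8·9=72, R3→D 8·24=192, R4→D 6·22=132, R5→D 3·14=42, R6→D 15·15=225, R7→D 3·16=48, R8→D 2·24=48. Service 920; fixed 436; total 1356.
{A}: service 1086 + fixed 278 = 1364
{A, D}: service 683 + fixed 714 = 1397
{A, B, C, D}: R1→C 4·23=92, R2→B 2·9=18, R3→A 5·24=120, R4→D 6·22=132, R5→D 3·14=42, R6→A 4·15=60, R7→D 3·16=48, R8→D 2·24=48. Service 560; fixed 1602; total 2162.
No other subset beats 1356.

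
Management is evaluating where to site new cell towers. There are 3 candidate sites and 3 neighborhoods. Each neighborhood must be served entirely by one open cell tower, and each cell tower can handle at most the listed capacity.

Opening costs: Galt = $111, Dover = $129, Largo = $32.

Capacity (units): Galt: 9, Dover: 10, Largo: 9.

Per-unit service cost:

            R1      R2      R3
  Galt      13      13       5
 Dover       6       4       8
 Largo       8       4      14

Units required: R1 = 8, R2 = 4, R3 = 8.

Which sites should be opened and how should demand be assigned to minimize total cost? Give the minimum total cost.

Open {Galt, Dover, Largo}: R1→Dover 6·8=48, R2→Largo 4·4=16, R3→Galt 5·8=40.
Loads: Galt carries 8/9, Dover carries 8/10, Largo carries 4/9. Service 104; fixed 272; total 376.
Next best feasible plan costs 392.

Minimum total cost: 376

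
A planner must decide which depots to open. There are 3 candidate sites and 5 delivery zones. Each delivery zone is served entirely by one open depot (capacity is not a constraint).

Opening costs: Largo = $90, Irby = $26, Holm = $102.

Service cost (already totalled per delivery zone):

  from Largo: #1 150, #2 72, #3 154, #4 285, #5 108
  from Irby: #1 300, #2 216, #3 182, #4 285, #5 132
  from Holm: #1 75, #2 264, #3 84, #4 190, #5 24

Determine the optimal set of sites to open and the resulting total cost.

Open Largo and Holm; minimum total cost 637.

For any fixed open set, each delivery zone goes to its cheapest open site; total = fixed + service.
{Largo, Holm}: #1→Holm 75, #2→Largo 72, #3→Holm 84, #4→Holm 190, #5→Holm 24. Service 445; fixed 192; total 637.
{Largo, Irby, Holm}: service 445 + fixed 218 = 663
{Irby, Holm}: service 589 + fixed 128 = 717
{Irby}: #1→Irby 300, #2→Irby 216, #3→Irby 182, #4→Irby 285, #5→Irby 132. Service 1115; fixed 26; total 1141.
(All 7 nonempty subsets were checked; Largo and Holm is lowest.)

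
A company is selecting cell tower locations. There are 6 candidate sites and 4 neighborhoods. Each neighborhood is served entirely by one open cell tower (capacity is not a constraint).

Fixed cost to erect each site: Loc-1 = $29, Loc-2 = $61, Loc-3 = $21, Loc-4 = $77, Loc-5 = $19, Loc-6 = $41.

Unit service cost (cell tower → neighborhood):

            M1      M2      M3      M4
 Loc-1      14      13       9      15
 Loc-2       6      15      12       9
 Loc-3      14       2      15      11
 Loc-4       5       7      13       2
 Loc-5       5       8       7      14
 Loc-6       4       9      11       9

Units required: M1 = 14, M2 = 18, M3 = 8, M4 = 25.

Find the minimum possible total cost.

For any fixed open set, each neighborhood goes to its cheapest open site; total = fixed + service.
{Loc-3, Loc-4, Loc-5}: M1→Loc-4 5·14=70, M2→Loc-3 2·18=36, M3→Loc-5 7·8=56, M4→Loc-4 2·25=50. Service 212; fixed 117; total 329.
{Loc-1, Loc-3, Loc-4}: service 228 + fixed 127 = 355
{Loc-3, Loc-4, Loc-5, Loc-6}: M1→Loc-6 4·14=56, M2→Loc-3 2·18=36, M3→Loc-5 7·8=56, M4→Loc-4 2·25=50. Service 198; fixed 158; total 356.
{Loc-1, Loc-2, Loc-3, Loc-4, Loc-5, Loc-6}: service 198 + fixed 248 = 446
No other subset beats 329.

Minimum total cost: 329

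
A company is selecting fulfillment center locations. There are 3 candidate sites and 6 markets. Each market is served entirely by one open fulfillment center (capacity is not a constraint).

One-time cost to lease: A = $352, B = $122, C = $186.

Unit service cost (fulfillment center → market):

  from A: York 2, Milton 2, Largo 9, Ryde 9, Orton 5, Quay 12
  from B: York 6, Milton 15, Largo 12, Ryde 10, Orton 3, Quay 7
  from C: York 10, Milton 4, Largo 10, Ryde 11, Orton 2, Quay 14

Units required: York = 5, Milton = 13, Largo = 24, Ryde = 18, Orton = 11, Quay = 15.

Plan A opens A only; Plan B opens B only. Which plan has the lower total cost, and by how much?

Plan B is cheaper by 48.

Plan A: {A}: York→A 2·5=10, Milton→A 2·13=26, Largo→A 9·24=216, Ryde→A 9·18=162, Orton→A 5·11=55, Quay→A 12·15=180. Service 649; fixed 352; total 1001.
Plan B: {B}: York→B 6·5=30, Milton→B 15·13=195, Largo→B 12·24=288, Ryde→B 10·18=180, Orton→B 3·11=33, Quay→B 7·15=105. Service 831; fixed 122; total 953.
Difference: |1001 − 953| = 48.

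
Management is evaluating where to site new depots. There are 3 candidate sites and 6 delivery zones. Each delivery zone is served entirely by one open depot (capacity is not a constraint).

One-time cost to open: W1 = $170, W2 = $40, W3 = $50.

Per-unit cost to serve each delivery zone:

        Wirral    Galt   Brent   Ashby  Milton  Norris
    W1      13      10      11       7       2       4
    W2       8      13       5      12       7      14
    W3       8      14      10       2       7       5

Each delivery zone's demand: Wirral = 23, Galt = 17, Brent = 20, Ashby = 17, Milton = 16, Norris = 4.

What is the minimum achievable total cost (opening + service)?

Minimum total cost: 761

For any fixed open set, each delivery zone goes to its cheapest open site; total = fixed + service.
{W2, W3}: Wirral→W2 8·23=184, Galt→W2 13·17=221, Brent→W2 5·20=100, Ashby→W3 2·17=34, Milton→W2 7·16=112, Norris→W3 5·4=20. Service 671; fixed 90; total 761.
{W1, W2, W3}: service 536 + fixed 260 = 796
{W1, W2}: service 621 + fixed 210 = 831
{W2}: service 877 + fixed 40 = 917
(All 7 nonempty subsets were checked; W2 and W3 is lowest.)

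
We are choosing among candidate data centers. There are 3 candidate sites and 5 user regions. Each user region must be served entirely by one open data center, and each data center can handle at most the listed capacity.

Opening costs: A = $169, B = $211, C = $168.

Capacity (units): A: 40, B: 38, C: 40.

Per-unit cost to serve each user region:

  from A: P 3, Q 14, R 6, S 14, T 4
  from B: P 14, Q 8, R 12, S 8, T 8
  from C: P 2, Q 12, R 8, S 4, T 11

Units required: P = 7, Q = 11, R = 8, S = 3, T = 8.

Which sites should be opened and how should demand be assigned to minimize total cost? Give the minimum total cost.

Open {A}: P→A 3·7=21, Q→A 14·11=154, R→A 6·8=48, S→A 14·3=42, T→A 4·8=32.
Loads: A carries 37/40. Service 297; fixed 169; total 466.
Next best feasible plan costs 478.

Minimum total cost: 466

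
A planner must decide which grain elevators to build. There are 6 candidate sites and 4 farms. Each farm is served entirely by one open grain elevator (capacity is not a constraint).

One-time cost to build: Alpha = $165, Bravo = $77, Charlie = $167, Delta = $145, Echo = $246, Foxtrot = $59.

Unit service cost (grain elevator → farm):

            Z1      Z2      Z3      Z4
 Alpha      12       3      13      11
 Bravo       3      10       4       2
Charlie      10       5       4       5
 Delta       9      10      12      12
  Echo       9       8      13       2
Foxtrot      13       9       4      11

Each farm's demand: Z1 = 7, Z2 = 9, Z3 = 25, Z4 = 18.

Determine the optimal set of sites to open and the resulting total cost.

For any fixed open set, each farm goes to its cheapest open site; total = fixed + service.
{Bravo}: Z1→Bravo 3·7=21, Z2→Bravo 10·9=90, Z3→Bravo 4·25=100, Z4→Bravo 2·18=36. Service 247; fixed 77; total 324.
{Bravo, Foxtrot}: service 238 + fixed 136 = 374
{Alpha, Bravo}: service 184 + fixed 242 = 426
{Alpha, Bravo, Charlie, Delta, Echo, Foxtrot}: service 184 + fixed 859 = 1043
No other subset beats 324.

Open Bravo only; minimum total cost 324.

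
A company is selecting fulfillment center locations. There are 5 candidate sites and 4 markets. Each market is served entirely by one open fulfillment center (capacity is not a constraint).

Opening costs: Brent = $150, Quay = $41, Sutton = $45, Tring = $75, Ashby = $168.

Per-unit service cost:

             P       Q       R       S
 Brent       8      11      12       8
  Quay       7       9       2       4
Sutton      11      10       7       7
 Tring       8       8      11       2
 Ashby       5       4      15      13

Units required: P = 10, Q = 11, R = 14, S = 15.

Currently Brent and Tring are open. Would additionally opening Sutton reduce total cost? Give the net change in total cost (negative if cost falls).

Yes — net change −11 (cost falls by 11).

Current service cost with {Brent, Tring}: 352.
Adding Sutton: each market re-picks its cheapest; new service cost 296, saving 56.
Extra fixed cost: 45. Net change = 45 − 56 = -11.
(Totals: 577 → 566.)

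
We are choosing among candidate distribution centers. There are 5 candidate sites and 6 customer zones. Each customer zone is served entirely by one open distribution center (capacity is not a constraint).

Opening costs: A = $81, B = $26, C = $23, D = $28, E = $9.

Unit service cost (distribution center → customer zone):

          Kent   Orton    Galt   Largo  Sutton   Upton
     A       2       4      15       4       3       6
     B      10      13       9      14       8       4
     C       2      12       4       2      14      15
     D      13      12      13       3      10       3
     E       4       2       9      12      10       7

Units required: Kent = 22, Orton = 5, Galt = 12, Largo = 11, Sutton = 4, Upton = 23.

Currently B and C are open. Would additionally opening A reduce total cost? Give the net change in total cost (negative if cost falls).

Current service cost with {B, C}: 298.
Adding A: each customer zone re-picks its cheapest; new service cost 238, saving 60.
Extra fixed cost: 81. Net change = 81 − 60 = 21.
(Totals: 347 → 368.)

No — net change +21 (cost rises by 21).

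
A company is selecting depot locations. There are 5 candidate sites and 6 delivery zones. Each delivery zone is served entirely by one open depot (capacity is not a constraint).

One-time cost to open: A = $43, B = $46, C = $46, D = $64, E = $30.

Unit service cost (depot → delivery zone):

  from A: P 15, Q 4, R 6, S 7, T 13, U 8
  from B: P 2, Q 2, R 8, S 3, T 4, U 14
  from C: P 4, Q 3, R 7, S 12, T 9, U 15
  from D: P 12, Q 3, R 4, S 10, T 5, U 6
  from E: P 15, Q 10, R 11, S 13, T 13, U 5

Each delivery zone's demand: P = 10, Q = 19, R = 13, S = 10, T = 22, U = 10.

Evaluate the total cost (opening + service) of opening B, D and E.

Total cost: 418

Each delivery zone is assigned to its cheapest site among the open ones.
{B, D, E}: P→B 2·10=20, Q→B 2·19=38, R→D 4·13=52, S→B 3·10=30, T→B 4·22=88, U→E 5·10=50. Service 278; fixed 140; total 418.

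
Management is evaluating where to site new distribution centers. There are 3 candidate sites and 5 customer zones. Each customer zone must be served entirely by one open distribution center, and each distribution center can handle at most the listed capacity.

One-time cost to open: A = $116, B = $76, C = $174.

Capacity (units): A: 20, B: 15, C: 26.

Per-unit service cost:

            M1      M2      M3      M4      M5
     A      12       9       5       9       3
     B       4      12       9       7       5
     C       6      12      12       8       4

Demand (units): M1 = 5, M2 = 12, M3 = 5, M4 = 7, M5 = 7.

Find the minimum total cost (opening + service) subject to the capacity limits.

Open {A, C}: M1→C 6·5=30, M2→A 9·12=108, M3→A 5·5=25, M4→C 8·7=56, M5→C 4·7=28.
Loads: A carries 17/20, C carries 19/26. Service 247; fixed 290; total 537.
Next best feasible plan costs 543.

Minimum total cost: 537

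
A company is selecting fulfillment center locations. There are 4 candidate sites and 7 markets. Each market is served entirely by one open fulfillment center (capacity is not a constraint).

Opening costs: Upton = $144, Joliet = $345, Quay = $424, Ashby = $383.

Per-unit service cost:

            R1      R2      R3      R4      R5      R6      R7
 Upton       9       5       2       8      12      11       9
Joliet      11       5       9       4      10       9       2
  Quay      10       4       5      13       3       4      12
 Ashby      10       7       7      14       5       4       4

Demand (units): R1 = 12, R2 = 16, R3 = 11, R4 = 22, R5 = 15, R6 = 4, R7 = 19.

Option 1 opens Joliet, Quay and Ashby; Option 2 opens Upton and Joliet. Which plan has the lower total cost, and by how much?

Option 1: {Joliet, Quay, Ashby}: R1→Quay 10·12=120, R2→Quay 4·16=64, R3→Quay 5·11=55, R4→Joliet 4·22=88, R5→Quay 3·15=45, R6→Quay 4·4=16, R7→Joliet 2·19=38. Service 426; fixed 1152; total 1578.
Option 2: {Upton, Joliet}: R1→Upton 9·12=108, R2→Upton 5·16=80, R3→Upton 2·11=22, R4→Joliet 4·22=88, R5→Joliet 10·15=150, R6→Joliet 9·4=36, R7→Joliet 2·19=38. Service 522; fixed 489; total 1011.
Difference: |1578 − 1011| = 567.

Option 2 is cheaper by 567.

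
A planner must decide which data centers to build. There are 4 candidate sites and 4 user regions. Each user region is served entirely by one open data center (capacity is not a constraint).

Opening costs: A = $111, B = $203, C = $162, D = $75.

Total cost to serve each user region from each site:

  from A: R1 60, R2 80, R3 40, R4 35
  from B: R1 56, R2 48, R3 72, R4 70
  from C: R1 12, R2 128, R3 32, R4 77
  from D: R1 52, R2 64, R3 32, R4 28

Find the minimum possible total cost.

Minimum total cost: 251

For any fixed open set, each user region goes to its cheapest open site; total = fixed + service.
{D}: R1→D 52, R2→D 64, R3→D 32, R4→D 28. Service 176; fixed 75; total 251.
{A}: R1→A 60, R2→A 80, R3→A 40, R4→A 35. Service 215; fixed 111; total 326.
{A, D}: service 176 + fixed 186 = 362
{A, B, C, D}: service 120 + fixed 551 = 671
No other subset beats 251.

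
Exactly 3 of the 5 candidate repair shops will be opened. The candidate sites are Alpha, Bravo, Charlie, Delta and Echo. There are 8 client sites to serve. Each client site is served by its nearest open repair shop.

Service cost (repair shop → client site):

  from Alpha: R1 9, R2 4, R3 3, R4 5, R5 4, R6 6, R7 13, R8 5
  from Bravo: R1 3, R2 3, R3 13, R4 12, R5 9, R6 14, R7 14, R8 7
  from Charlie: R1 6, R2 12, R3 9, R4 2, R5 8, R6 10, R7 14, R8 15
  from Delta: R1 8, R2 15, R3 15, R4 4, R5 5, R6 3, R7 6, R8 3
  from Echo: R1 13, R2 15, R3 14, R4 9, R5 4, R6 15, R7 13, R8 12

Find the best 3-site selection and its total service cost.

Choose Alpha, Bravo and Delta; total service cost 29.

With exactly 3 open, each client site uses its cheapest among the chosen.
{Alpha, Bravo, Delta}: R1→Bravo 3, R2→Bravo 3, R3→Alpha 3, R4→Delta 4, R5→Alpha 4, R6→Delta 3, R7→Delta 6, R8→Delta 3. Service cost 29.
{Alpha, Charlie, Delta}: service cost 31
{Bravo, Charlie, Delta}: service cost 34
Among all 10 size-3 choices, {Alpha, Bravo, Delta} is lowest.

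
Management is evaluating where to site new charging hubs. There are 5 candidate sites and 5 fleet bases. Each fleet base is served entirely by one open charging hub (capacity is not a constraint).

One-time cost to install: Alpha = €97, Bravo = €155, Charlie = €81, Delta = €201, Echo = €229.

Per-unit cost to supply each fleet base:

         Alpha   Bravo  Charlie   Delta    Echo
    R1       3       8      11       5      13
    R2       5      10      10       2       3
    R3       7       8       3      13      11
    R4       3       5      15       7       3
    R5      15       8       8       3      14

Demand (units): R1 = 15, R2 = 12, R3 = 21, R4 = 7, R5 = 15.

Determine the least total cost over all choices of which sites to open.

For any fixed open set, each fleet base goes to its cheapest open site; total = fixed + service.
{Alpha, Charlie}: R1→Alpha 3·15=45, R2→Alpha 5·12=60, R3→Charlie 3·21=63, R4→Alpha 3·7=21, R5→Charlie 8·15=120. Service 309; fixed 178; total 487.
{Charlie, Delta}: service 256 + fixed 282 = 538
{Alpha, Charlie, Delta}: service 198 + fixed 379 = 577
{Alpha, Bravo, Charlie, Delta, Echo}: R1→Alpha 3·15=45, R2→Delta 2·12=24, R3→Charlie 3·21=63, R4→Alpha 3·7=21, R5→Delta 3·15=45. Service 198; fixed 763; total 961.
No other subset beats 487.

Minimum total cost: 487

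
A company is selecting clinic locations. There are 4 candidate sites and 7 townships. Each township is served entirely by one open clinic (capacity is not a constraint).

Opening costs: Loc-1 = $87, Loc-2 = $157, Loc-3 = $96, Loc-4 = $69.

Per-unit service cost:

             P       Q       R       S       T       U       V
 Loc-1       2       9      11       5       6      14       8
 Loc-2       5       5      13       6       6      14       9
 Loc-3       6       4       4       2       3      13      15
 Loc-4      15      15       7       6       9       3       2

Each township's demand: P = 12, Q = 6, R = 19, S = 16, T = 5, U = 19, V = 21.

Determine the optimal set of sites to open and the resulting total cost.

Open Loc-3 and Loc-4; minimum total cost 483.

For any fixed open set, each township goes to its cheapest open site; total = fixed + service.
{Loc-3, Loc-4}: P→Loc-3 6·12=72, Q→Loc-3 4·6=24, R→Loc-3 4·19=76, S→Loc-3 2·16=32, T→Loc-3 3·5=15, U→Loc-4 3·19=57, V→Loc-4 2·21=42. Service 318; fixed 165; total 483.
{Loc-1, Loc-3, Loc-4}: service 270 + fixed 252 = 522
{Loc-1, Loc-4}: service 420 + fixed 156 = 576
{Loc-1, Loc-2, Loc-3, Loc-4}: P→Loc-1 2·12=24, Q→Loc-3 4·6=24, R→Loc-3 4·19=76, S→Loc-3 2·16=32, T→Loc-3 3·5=15, U→Loc-4 3·19=57, V→Loc-4 2·21=42. Service 270; fixed 409; total 679.
(All 15 nonempty subsets were checked; Loc-3 and Loc-4 is lowest.)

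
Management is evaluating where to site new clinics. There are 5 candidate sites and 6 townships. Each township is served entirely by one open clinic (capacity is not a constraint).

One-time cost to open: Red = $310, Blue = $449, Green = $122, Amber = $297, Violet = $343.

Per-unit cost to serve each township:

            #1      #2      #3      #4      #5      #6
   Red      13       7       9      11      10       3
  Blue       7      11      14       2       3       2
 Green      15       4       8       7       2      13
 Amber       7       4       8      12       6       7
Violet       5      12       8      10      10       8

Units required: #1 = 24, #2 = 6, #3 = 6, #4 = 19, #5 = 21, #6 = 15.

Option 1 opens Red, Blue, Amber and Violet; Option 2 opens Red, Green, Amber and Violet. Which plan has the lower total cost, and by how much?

Option 2 is cheaper by 238.

Option 1: {Red, Blue, Amber, Violet}: #1→Violet 5·24=120, #2→Amber 4·6=24, #3→Amber 8·6=48, #4→Blue 2·19=38, #5→Blue 3·21=63, #6→Blue 2·15=30. Service 323; fixed 1399; total 1722.
Option 2: {Red, Green, Amber, Violet}: #1→Violet 5·24=120, #2→Green 4·6=24, #3→Green 8·6=48, #4→Green 7·19=133, #5→Green 2·21=42, #6→Red 3·15=45. Service 412; fixed 1072; total 1484.
Difference: |1722 − 1484| = 238.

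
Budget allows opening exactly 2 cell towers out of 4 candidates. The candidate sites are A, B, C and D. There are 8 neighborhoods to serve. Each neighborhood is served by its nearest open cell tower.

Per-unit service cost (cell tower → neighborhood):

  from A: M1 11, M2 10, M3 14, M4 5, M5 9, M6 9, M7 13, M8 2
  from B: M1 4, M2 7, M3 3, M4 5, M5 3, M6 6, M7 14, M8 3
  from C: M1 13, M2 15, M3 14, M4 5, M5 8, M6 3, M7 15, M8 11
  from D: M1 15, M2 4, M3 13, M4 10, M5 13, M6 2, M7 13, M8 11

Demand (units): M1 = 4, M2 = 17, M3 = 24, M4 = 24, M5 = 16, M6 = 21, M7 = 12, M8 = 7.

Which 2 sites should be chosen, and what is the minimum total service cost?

With exactly 2 open, each neighborhood uses its cheapest among the chosen.
{B, D}: M1→B 4·4=16, M2→D 4·17=68, M3→B 3·24=72, M4→B 5·24=120, M5→B 3·16=48, M6→D 2·21=42, M7→D 13·12=156, M8→B 3·7=21. Service cost 543.
{B, C}: service cost 627
{A, B}: service cost 671
Among all 6 size-2 choices, {B, D} is lowest.

Choose B and D; total service cost 543.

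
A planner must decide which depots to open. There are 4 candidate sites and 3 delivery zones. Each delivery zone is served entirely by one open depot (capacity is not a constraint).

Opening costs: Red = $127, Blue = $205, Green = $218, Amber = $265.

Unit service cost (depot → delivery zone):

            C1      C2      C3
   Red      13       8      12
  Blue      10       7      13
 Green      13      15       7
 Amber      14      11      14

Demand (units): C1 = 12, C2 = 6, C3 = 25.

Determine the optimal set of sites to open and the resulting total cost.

Open Red only; minimum total cost 631.

For any fixed open set, each delivery zone goes to its cheapest open site; total = fixed + service.
{Red}: C1→Red 13·12=156, C2→Red 8·6=48, C3→Red 12·25=300. Service 504; fixed 127; total 631.
{Green}: service 421 + fixed 218 = 639
{Blue}: service 487 + fixed 205 = 692
{Red, Blue, Green, Amber}: service 337 + fixed 815 = 1152
No other subset beats 631.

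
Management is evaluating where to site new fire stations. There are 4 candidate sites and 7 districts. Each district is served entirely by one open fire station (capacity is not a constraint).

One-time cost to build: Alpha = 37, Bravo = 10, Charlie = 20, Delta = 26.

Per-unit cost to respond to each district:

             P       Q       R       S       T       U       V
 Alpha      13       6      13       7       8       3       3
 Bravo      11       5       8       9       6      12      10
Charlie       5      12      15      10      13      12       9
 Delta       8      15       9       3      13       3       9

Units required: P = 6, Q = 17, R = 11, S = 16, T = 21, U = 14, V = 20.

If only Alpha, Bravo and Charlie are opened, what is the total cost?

Each district is assigned to its cheapest site among the open ones.
{Alpha, Bravo, Charlie}: P→Charlie 5·6=30, Q→Bravo 5·17=85, R→Bravo 8·11=88, S→Alpha 7·16=112, T→Bravo 6·21=126, U→Alpha 3·14=42, V→Alpha 3·20=60. Service 543; fixed 67; total 610.

Total cost: 610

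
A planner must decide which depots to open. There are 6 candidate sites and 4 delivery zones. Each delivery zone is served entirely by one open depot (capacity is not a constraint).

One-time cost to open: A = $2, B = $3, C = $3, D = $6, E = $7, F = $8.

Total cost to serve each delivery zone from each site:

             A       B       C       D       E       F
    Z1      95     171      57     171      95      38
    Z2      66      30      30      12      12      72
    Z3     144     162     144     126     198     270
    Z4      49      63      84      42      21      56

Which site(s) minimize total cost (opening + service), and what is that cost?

For any fixed open set, each delivery zone goes to its cheapest open site; total = fixed + service.
{D, E, F}: Z1→F 38, Z2→D 12, Z3→D 126, Z4→E 21. Service 197; fixed 21; total 218.
{A, D, E, F}: Z1→F 38, Z2→D 12, Z3→D 126, Z4→E 21. Service 197; fixed 23; total 220.
{B, D, E, F}: service 197 + fixed 24 = 221
{A, B, C, D, E, F}: service 197 + fixed 29 = 226
No other subset beats 218.

Open D, E and F; minimum total cost 218.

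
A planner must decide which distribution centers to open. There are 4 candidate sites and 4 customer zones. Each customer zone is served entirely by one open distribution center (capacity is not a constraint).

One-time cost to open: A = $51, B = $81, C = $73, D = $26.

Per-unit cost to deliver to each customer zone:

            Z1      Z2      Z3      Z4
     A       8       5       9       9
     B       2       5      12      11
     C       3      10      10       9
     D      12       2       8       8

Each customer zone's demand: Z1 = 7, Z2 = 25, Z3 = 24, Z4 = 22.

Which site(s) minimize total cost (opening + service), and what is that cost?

For any fixed open set, each customer zone goes to its cheapest open site; total = fixed + service.
{D}: Z1→D 12·7=84, Z2→D 2·25=50, Z3→D 8·24=192, Z4→D 8·22=176. Service 502; fixed 26; total 528.
{C, D}: service 439 + fixed 99 = 538
{B, D}: service 432 + fixed 107 = 539
{A, B, C, D}: Z1→B 2·7=14, Z2→D 2·25=50, Z3→D 8·24=192, Z4→D 8·22=176. Service 432; fixed 231; total 663.
No other subset beats 528.

Open D only; minimum total cost 528.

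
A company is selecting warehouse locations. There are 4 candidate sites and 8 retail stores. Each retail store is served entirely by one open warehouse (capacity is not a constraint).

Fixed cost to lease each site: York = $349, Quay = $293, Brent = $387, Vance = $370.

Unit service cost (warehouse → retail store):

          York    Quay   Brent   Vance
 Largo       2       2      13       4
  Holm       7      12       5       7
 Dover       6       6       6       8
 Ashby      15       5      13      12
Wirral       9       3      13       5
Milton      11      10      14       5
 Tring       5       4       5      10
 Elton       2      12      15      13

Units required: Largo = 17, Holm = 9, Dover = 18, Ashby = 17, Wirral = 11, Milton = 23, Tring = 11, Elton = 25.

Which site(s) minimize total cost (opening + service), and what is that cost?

For any fixed open set, each retail store goes to its cheapest open site; total = fixed + service.
{Quay}: Largo→Quay 2·17=34, Holm→Quay 12·9=108, Dover→Quay 6·18=108, Ashby→Quay 5·17=85, Wirral→Quay 3·11=33, Milton→Quay 10·23=230, Tring→Quay 4·11=44, Elton→Quay 12·25=300. Service 942; fixed 293; total 1235.
{York}: service 917 + fixed 349 = 1266
{York, Quay}: service 647 + fixed 642 = 1289
{York, Quay, Brent, Vance}: service 514 + fixed 1399 = 1913
No other subset beats 1235.

Open Quay only; minimum total cost 1235.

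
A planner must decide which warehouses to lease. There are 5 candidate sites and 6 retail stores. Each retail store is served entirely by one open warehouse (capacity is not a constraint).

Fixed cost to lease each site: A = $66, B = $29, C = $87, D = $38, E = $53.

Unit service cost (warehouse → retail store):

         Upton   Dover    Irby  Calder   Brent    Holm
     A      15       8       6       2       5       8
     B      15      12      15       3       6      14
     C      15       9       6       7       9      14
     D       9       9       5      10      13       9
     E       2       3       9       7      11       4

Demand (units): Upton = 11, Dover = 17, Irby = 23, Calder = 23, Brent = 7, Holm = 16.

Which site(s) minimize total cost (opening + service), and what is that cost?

Open A and E; minimum total cost 475.

For any fixed open set, each retail store goes to its cheapest open site; total = fixed + service.
{A, E}: Upton→E 2·11=22, Dover→E 3·17=51, Irby→A 6·23=138, Calder→A 2·23=46, Brent→A 5·7=35, Holm→E 4·16=64. Service 356; fixed 119; total 475.
{B, D, E}: service 363 + fixed 120 = 483
{A, D, E}: Upton→E 2·11=22, Dover→E 3·17=51, Irby→D 5·23=115, Calder→A 2·23=46, Brent→A 5·7=35, Holm→E 4·16=64. Service 333; fixed 157; total 490.
{A, B, C, D, E}: service 333 + fixed 273 = 606
No other subset beats 475.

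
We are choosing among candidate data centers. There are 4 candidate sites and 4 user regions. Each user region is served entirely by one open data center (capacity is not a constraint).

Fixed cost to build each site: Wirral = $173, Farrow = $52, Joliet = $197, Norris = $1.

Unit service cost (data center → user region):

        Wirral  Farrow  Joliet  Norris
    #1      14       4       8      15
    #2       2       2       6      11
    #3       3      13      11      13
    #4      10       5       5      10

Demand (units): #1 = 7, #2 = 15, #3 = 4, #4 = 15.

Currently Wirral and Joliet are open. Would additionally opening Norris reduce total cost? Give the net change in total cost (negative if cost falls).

Current service cost with {Wirral, Joliet}: 173.
Adding Norris: each user region re-picks its cheapest; new service cost 173, saving 0.
Extra fixed cost: 1. Net change = 1 − 0 = 1.
(Totals: 543 → 544.)

No — net change +1 (cost rises by 1).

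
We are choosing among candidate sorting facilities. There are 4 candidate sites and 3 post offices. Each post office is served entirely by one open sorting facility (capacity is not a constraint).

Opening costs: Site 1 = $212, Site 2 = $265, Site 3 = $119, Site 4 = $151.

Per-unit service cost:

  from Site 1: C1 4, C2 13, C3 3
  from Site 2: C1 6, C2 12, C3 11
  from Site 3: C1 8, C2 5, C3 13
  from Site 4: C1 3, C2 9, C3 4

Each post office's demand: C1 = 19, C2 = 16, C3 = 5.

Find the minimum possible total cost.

For any fixed open set, each post office goes to its cheapest open site; total = fixed + service.
{Site 4}: C1→Site 4 3·19=57, C2→Site 4 9·16=144, C3→Site 4 4·5=20. Service 221; fixed 151; total 372.
{Site 3}: service 297 + fixed 119 = 416
{Site 3, Site 4}: service 157 + fixed 270 = 427
{Site 1, Site 2, Site 3, Site 4}: C1→Site 4 3·19=57, C2→Site 3 5·16=80, C3→Site 1 3·5=15. Service 152; fixed 747; total 899.
No other subset beats 372.

Minimum total cost: 372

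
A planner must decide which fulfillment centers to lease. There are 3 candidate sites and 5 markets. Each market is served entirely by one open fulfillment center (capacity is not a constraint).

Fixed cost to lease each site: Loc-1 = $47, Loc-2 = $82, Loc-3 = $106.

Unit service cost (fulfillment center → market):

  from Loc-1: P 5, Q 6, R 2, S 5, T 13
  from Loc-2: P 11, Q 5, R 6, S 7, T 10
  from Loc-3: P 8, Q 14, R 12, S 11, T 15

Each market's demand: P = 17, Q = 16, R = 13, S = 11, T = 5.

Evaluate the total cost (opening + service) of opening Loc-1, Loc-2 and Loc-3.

Each market is assigned to its cheapest site among the open ones.
{Loc-1, Loc-2, Loc-3}: P→Loc-1 5·17=85, Q→Loc-2 5·16=80, R→Loc-1 2·13=26, S→Loc-1 5·11=55, T→Loc-2 10·5=50. Service 296; fixed 235; total 531.

Total cost: 531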